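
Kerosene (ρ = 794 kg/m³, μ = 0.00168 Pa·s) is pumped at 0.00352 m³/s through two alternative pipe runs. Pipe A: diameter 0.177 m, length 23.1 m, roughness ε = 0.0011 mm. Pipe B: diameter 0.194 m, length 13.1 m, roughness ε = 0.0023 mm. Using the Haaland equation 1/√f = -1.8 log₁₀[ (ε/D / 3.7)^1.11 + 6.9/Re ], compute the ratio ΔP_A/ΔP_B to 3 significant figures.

Pipe A: V = Q/A = 0.00352/0.02461 = 0.1431 m/s; Re = 1.197e+04; ε/D = 6.21e-06; Haaland → f = 0.02942; ΔP_A = f(L/D)(ρV²/2) = 31.2 Pa.
Pipe B: V = Q/A = 0.00352/0.02956 = 0.1191 m/s; Re = 1.092e+04; ε/D = 1.19e-05; Haaland → f = 0.03016; ΔP_B = f(L/D)(ρV²/2) = 11.47 Pa.
ΔP_A/ΔP_B = 31.2/11.47 = 2.72.

ΔP_A/ΔP_B ≈ 2.72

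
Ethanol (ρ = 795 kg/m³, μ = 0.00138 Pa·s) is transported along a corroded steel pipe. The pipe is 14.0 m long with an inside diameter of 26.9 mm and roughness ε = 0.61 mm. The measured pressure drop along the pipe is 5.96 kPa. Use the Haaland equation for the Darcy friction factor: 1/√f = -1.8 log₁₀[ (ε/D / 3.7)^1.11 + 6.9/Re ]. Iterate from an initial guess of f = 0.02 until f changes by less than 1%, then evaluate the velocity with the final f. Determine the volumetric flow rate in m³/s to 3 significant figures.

Rearranging Darcy-Weisbach: V = √(2·ΔP·D/(f·L·ρ)). With ε/D = 0.00061/0.0269 = 0.0227, iterate starting from f = 0.02:
  f = 0.02 → V = √(2·5960·0.0269/(0.02·14·795)) = 1.2 m/s; Re = ρVD/μ = 1.86e+04; f → 0.05304
  f = 0.05304 → V = 0.737 m/s; Re = 1.142e+04; f → 0.05418
  f = 0.05418 → V = 0.7292 m/s; Re = 1.13e+04; f → 0.05421
Converged (Δf/f < 1%). With the final f = 0.05421: V = √(2·5960·0.0269/(0.05421·14·795)) = 0.729 m/s.
Q = V·A = 0.729·(π/4·0.0269²) = 0.0004143 m³/s = 4.14×10^-4 m³/s.

Q ≈ 4.14×10^-4 m³/s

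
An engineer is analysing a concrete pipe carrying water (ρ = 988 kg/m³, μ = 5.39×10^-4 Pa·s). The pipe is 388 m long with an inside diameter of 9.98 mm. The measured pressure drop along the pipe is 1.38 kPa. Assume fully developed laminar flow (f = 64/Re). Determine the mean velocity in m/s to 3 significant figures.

For laminar flow, f = 64/Re with Re = ρVD/μ, so Darcy-Weisbach reduces to ΔP = 32μLV/D². Solving for V: V = ΔP·D²/(32μL) = 1380·(0.00998)²/(32·0.000539·388) = 0.02054 m/s.
Check: Re = ρVD/μ = 988·0.02054·0.00998/0.000539 = 375.7 < 2300, so the laminar assumption holds.

V ≈ 0.0205 m/s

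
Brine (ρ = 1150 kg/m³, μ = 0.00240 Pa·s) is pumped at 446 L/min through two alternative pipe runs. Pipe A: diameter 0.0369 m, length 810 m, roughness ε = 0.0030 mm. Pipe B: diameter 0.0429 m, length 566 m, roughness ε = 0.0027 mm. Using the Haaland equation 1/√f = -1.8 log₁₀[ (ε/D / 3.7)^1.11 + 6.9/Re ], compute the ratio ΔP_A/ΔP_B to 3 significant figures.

ΔP_A/ΔP_B ≈ 2.97

Pipe A: V = Q/A = 0.007433/0.001069 = 6.951 m/s; Re = 1.229e+05; ε/D = 8.13e-05; Haaland → f = 0.01749; ΔP_A = f(L/D)(ρV²/2) = 1.066e+07 Pa.
Pipe B: V = Q/A = 0.007433/0.001445 = 5.143 m/s; Re = 1.057e+05; ε/D = 6.29e-05; Haaland → f = 0.0179; ΔP_B = f(L/D)(ρV²/2) = 3.591e+06 Pa.
ΔP_A/ΔP_B = 1.066e+07/3.591e+06 = 2.97.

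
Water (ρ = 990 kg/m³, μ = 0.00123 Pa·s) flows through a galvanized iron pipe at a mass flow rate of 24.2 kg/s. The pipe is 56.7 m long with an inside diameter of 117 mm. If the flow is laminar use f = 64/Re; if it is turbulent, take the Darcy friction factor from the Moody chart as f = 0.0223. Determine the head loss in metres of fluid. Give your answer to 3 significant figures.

h_f ≈ 2.85 m

A = πD²/4 = π(0.117)²/4 = 0.01075 m²; mean velocity V = ṁ/(ρA) = 24.2/(990 · 0.01075) = 2.274 m/s.
Reynolds number Re = ρVD/μ = 990 · 2.274 · 0.117 / 0.00123 = 2.141e+05.
Re > 4000 → turbulent; use the Moody-chart value f = 0.0223.
Darcy-Weisbach: ΔP = f(L/D)(ρV²/2) = 0.0223·(56.7/0.117)·(990·2.274²/2) = 0.0223·484.6·2559 = 2.765e+04 Pa.
Head loss h_f = ΔP/(ρg) = 2.765e+04/(990·9.81) = 2.85 m.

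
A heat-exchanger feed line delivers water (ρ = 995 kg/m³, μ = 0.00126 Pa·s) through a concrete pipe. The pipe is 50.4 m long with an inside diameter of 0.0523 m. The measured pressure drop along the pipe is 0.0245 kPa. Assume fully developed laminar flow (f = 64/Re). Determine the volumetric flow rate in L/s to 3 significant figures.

For laminar flow, f = 64/Re with Re = ρVD/μ, so Darcy-Weisbach reduces to ΔP = 32μLV/D². Solving for V: V = ΔP·D²/(32μL) = 24.5·(0.0523)²/(32·0.00126·50.4) = 0.03298 m/s.
Check: Re = ρVD/μ = 995·0.03298·0.0523/0.00126 = 1362 < 2300, so the laminar assumption holds.
Q = V·A = 0.03298·(π/4·0.0523²) = 7.085e-05 m³/s = 0.0708 L/s.

Q ≈ 0.0708 L/s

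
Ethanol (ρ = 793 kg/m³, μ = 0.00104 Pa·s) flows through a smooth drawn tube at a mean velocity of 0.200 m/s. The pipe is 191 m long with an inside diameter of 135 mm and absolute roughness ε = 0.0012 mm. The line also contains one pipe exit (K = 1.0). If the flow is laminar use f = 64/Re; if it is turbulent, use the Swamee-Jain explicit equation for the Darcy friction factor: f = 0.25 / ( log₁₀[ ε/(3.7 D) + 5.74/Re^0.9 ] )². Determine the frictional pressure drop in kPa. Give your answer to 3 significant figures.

Reynolds number Re = ρVD/μ = 793 · 0.2 · 0.135 / 0.00104 = 2.059e+04.
Re > 4000 → turbulent. Relative roughness ε/D = 1.2e-06/0.135 = 8.89e-06. Swamee-Jain: f = 0.25/(log₁₀[8.89e-06/3.7 + 5.74/2.059e+04^0.9])² = 0.25/(log₁₀[2.4e-06 + 0.000753])² = 0.25/(-3.122)² = 0.02565.
Total minor-loss coefficient ΣK = 1·1 = 1.
ΔP = [f·L/D + ΣK]·(ρV²/2) = [0.02565·191/0.135 + 1]·(793·0.2²/2) = [36.29 + 1]·15.86 = 591.4 Pa.
ΔP = 591.4 Pa = 0.591 kPa.

ΔP ≈ 0.591 kPa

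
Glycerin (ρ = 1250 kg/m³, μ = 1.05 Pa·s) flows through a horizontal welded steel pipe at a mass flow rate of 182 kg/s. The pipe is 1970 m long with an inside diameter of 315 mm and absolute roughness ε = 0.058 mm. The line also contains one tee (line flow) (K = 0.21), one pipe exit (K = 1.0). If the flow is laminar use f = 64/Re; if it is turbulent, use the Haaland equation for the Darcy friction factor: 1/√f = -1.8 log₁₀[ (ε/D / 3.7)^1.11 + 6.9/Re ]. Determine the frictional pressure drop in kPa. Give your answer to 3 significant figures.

A = πD²/4 = π(0.315)²/4 = 0.07793 m²; mean velocity V = ṁ/(ρA) = 182/(1250 · 0.07793) = 1.868 m/s.
Reynolds number Re = ρVD/μ = 1250 · 1.868 · 0.315 / 1.05 = 700.6.
Re < 2300 → laminar flow, so f = 64/Re = 64/700.6 = 0.09135 (the turbulent correlation is not needed).
Total minor-loss coefficient ΣK = 1·0.21 + 1·1 = 1.21.
ΔP = [f·L/D + ΣK]·(ρV²/2) = [0.09135·1970/0.315 + 1.21]·(1250·1.868²/2) = [571.3 + 1.21]·2182 = 1.249e+06 Pa.
ΔP = 1.249e+06 Pa = 1250 kPa.

ΔP ≈ 1250 kPa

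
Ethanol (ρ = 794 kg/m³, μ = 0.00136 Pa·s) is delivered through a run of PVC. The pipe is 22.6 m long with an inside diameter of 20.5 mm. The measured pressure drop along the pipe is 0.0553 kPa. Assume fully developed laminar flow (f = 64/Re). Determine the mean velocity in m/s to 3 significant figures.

V ≈ 0.0236 m/s

For laminar flow, f = 64/Re with Re = ρVD/μ, so Darcy-Weisbach reduces to ΔP = 32μLV/D². Solving for V: V = ΔP·D²/(32μL) = 55.3·(0.0205)²/(32·0.00136·22.6) = 0.02363 m/s.
Check: Re = ρVD/μ = 794·0.02363·0.0205/0.00136 = 282.8 < 2300, so the laminar assumption holds.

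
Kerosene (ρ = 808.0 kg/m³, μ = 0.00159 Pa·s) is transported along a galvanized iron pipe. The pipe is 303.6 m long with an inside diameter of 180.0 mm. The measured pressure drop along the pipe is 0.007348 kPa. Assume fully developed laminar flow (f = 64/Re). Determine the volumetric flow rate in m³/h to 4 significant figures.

For laminar flow, f = 64/Re with Re = ρVD/μ, so Darcy-Weisbach reduces to ΔP = 32μLV/D². Solving for V: V = ΔP·D²/(32μL) = 7.348·(0.18)²/(32·0.00159·303.6) = 0.01541 m/s.
Check: Re = ρVD/μ = 808·0.01541·0.18/0.00159 = 1410 < 2300, so the laminar assumption holds.
Q = V·A = 0.01541·(π/4·0.18²) = 0.0003922 m³/s = 1.412 m³/h.

Q ≈ 1.412 m³/h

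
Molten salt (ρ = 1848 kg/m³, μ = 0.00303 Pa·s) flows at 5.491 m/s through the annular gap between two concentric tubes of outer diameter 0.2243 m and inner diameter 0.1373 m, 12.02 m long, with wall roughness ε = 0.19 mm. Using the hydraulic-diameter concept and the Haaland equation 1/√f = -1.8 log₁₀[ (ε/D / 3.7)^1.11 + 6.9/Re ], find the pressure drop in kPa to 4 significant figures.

ΔP ≈ 94.46 kPa

Hydraulic diameter D_h = 4A/P = D_o - D_i = 0.2243 - 0.1373 = 0.087 m.
Re = ρVD_h/μ = 1848·5.491·0.087/0.00303 = 2.914e+05.
ε/D_h = 0.00019/0.087 = 0.00218; Haaland gives 1/√f = -1.8 log₁₀[0.000261+2.37e-05] = 6.383, so f = 0.02454.
ΔP = f(L/D_h)(ρV²/2) = 0.02454·12.02/0.087·2.786e+04 = 9.446e+04 Pa.
ΔP = 94.46 kPa.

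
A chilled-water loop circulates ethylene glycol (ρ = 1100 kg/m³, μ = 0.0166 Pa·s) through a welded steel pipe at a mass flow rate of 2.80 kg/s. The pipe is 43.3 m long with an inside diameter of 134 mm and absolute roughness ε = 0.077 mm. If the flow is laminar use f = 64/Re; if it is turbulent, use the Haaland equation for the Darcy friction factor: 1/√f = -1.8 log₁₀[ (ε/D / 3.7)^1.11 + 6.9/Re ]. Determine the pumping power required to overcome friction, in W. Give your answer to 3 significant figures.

A = πD²/4 = π(0.134)²/4 = 0.0141 m²; mean velocity V = ṁ/(ρA) = 2.8/(1100 · 0.0141) = 0.1805 m/s.
Reynolds number Re = ρVD/μ = 1100 · 0.1805 · 0.134 / 0.0166 = 1603.
Re < 2300 → laminar flow, so f = 64/Re = 64/1603 = 0.03993 (the turbulent correlation is not needed).
Darcy-Weisbach: ΔP = f(L/D)(ρV²/2) = 0.03993·(43.3/0.134)·(1100·0.1805²/2) = 0.03993·323.1·17.92 = 231.2 Pa.
Q = ṁ/ρ = 2.8/1100 = 0.002545 m³/s.
Pumping power P = QΔP = 0.002545·231.2 = 0.5885 W = 0.589 W.

P ≈ 0.589 W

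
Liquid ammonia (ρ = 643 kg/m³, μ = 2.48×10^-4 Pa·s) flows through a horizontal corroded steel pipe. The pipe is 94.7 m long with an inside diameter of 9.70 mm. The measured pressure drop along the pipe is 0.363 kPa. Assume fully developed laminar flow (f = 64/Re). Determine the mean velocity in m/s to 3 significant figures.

V ≈ 0.0454 m/s

For laminar flow, f = 64/Re with Re = ρVD/μ, so Darcy-Weisbach reduces to ΔP = 32μLV/D². Solving for V: V = ΔP·D²/(32μL) = 363·(0.0097)²/(32·0.000248·94.7) = 0.04545 m/s.
Check: Re = ρVD/μ = 643·0.04545·0.0097/0.000248 = 1143 < 2300, so the laminar assumption holds.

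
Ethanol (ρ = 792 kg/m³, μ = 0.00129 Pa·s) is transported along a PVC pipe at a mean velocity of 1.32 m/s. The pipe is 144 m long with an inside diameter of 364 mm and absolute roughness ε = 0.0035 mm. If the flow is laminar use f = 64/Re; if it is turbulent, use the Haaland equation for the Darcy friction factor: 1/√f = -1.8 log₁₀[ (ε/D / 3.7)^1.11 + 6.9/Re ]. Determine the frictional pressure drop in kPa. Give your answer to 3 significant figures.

ΔP ≈ 3.95 kPa

Reynolds number Re = ρVD/μ = 792 · 1.32 · 0.364 / 0.00129 = 2.95e+05.
Re > 4000 → turbulent. Relative roughness ε/D = 3.5e-06/0.364 = 9.62e-06. Haaland: 1/√f = -1.8 log₁₀[(9.62e-06/3.7)^1.11 + 6.9/2.95e+05] = -1.8 log₁₀[6.32e-07 + 2.34e-05] = 8.315, so f = 0.01446.
Darcy-Weisbach: ΔP = f(L/D)(ρV²/2) = 0.01446·(144/0.364)·(792·1.32²/2) = 0.01446·395.6·690 = 3948 Pa.
ΔP = 3948 Pa = 3.95 kPa.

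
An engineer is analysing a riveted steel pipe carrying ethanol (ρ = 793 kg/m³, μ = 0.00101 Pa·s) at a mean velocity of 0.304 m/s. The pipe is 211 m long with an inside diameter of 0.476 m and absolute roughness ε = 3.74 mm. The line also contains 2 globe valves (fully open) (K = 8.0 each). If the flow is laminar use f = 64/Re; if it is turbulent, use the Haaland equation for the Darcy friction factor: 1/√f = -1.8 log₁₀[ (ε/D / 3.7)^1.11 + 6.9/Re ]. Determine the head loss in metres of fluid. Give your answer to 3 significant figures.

h_f ≈ 0.150 m

Reynolds number Re = ρVD/μ = 793 · 0.304 · 0.476 / 0.00101 = 1.136e+05.
Re > 4000 → turbulent. Relative roughness ε/D = 0.00374/0.476 = 0.00786. Haaland: 1/√f = -1.8 log₁₀[(0.00786/3.7)^1.11 + 6.9/1.136e+05] = -1.8 log₁₀[0.00108 + 6.07e-05] = 5.298, so f = 0.03563.
Total minor-loss coefficient ΣK = 2·8 = 16.
ΔP = [f·L/D + ΣK]·(ρV²/2) = [0.03563·211/0.476 + 16]·(793·0.304²/2) = [15.79 + 16]·36.64 = 1165 Pa.
Head loss h_f = ΔP/(ρg) = 1165/(793·9.81) = 0.150 m.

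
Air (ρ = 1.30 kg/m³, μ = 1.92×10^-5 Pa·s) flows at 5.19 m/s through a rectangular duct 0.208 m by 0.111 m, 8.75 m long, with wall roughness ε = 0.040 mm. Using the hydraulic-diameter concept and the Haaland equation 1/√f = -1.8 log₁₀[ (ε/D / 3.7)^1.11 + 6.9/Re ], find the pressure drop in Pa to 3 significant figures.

ΔP ≈ 22.7 Pa

Hydraulic diameter D_h = 4A/P = 4·(0.208·0.111)/(2·(0.208+0.111)) = 0.09235/0.638 = 0.1448 m.
Re = ρVD_h/μ = 1.3·5.19·0.1448/1.92e-05 = 5.087e+04.
ε/D_h = 4e-05/0.1448 = 0.000276; Haaland gives 1/√f = -1.8 log₁₀[2.63e-05+0.000136] = 6.823, so f = 0.02148.
ΔP = f(L/D_h)(ρV²/2) = 0.02148·8.75/0.1448·17.51 = 22.73 Pa.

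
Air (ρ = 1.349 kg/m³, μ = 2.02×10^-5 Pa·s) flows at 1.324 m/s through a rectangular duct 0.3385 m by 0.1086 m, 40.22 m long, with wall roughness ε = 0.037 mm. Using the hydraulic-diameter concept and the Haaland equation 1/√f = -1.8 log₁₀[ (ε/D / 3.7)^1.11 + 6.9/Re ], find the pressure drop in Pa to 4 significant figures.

ΔP ≈ 8.171 Pa

Hydraulic diameter D_h = 4A/P = 4·(0.3385·0.1086)/(2·(0.3385+0.1086)) = 0.147/0.8942 = 0.1644 m.
Re = ρVD_h/μ = 1.349·1.324·0.1644/2.02e-05 = 1.454e+04.
ε/D_h = 3.7e-05/0.1644 = 0.000225; Haaland gives 1/√f = -1.8 log₁₀[2.09e-05+0.000475] = 5.949, so f = 0.02826.
ΔP = f(L/D_h)(ρV²/2) = 0.02826·40.22/0.1644·1.182 = 8.171 Pa.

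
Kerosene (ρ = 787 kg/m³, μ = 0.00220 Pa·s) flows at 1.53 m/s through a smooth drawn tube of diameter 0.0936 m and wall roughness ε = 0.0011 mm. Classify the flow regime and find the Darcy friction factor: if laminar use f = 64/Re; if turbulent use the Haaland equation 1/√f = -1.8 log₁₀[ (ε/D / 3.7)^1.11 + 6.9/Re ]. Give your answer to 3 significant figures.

f ≈ 0.0206

Re = ρVD/μ = 787·1.53·0.0936/0.0022 = 5.123e+04.
Re > 4000 → turbulent. ε/D = 1.1e-06/0.0936 = 1.18e-05; Haaland: 1/√f = -1.8 log₁₀[7.89e-07 + 0.000135] = 6.963, so f = 0.02063.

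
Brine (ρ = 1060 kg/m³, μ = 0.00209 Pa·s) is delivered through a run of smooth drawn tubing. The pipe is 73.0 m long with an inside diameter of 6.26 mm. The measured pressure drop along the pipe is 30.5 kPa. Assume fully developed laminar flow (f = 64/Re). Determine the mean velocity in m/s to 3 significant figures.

V ≈ 0.245 m/s

For laminar flow, f = 64/Re with Re = ρVD/μ, so Darcy-Weisbach reduces to ΔP = 32μLV/D². Solving for V: V = ΔP·D²/(32μL) = 3.05e+04·(0.00626)²/(32·0.00209·73) = 0.2448 m/s.
Check: Re = ρVD/μ = 1060·0.2448·0.00626/0.00209 = 777.3 < 2300, so the laminar assumption holds.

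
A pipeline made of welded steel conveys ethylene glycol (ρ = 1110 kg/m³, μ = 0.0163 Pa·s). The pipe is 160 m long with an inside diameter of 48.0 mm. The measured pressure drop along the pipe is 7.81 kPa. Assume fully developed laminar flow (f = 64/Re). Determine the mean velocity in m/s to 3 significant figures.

For laminar flow, f = 64/Re with Re = ρVD/μ, so Darcy-Weisbach reduces to ΔP = 32μLV/D². Solving for V: V = ΔP·D²/(32μL) = 7810·(0.048)²/(32·0.0163·160) = 0.2156 m/s.
Check: Re = ρVD/μ = 1110·0.2156·0.048/0.0163 = 704.8 < 2300, so the laminar assumption holds.

V ≈ 0.216 m/s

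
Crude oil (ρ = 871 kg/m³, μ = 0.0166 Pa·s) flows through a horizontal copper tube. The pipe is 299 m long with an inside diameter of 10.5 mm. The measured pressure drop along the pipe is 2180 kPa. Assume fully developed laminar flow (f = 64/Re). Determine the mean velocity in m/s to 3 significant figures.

V ≈ 1.51 m/s

For laminar flow, f = 64/Re with Re = ρVD/μ, so Darcy-Weisbach reduces to ΔP = 32μLV/D². Solving for V: V = ΔP·D²/(32μL) = 2.18e+06·(0.0105)²/(32·0.0166·299) = 1.513 m/s.
Check: Re = ρVD/μ = 871·1.513·0.0105/0.0166 = 833.7 < 2300, so the laminar assumption holds.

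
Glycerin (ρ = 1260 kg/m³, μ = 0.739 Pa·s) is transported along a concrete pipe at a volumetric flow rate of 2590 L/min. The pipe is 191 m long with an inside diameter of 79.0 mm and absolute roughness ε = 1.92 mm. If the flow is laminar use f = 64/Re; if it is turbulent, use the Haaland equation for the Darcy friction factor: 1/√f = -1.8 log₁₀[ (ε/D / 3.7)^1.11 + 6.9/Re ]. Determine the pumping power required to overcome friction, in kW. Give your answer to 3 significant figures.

P ≈ 275 kW

Q = 2590 L/min = 2590/60000 = 0.04317 m³/s.
Cross-sectional area A = πD²/4 = π(0.079)²/4 = 0.004902 m²; mean velocity V = Q/A = 0.04317/0.004902 = 8.807 m/s.
Reynolds number Re = ρVD/μ = 1260 · 8.807 · 0.079 / 0.739 = 1186.
Re < 2300 → laminar flow, so f = 64/Re = 64/1186 = 0.05395 (the turbulent correlation is not needed).
Darcy-Weisbach: ΔP = f(L/D)(ρV²/2) = 0.05395·(191/0.079)·(1260·8.807²/2) = 0.05395·2418·4.886e+04 = 6.374e+06 Pa.
Pumping power P = QΔP = 0.04317·6.374e+06 = 275100 W = 275 kW.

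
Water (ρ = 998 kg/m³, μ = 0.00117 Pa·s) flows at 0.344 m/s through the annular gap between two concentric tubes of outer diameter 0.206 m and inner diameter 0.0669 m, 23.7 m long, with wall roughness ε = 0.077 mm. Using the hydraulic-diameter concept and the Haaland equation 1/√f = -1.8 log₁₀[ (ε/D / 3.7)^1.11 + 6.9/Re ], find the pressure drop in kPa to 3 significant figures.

Hydraulic diameter D_h = 4A/P = D_o - D_i = 0.206 - 0.0669 = 0.1391 m.
Re = ρVD_h/μ = 998·0.344·0.1391/0.00117 = 4.082e+04.
ε/D_h = 7.7e-05/0.1391 = 0.000554; Haaland gives 1/√f = -1.8 log₁₀[5.68e-05+0.000169] = 6.563, so f = 0.02322.
ΔP = f(L/D_h)(ρV²/2) = 0.02322·23.7/0.1391·59.05 = 233.6 Pa.
ΔP = 0.234 kPa.

ΔP ≈ 0.234 kPa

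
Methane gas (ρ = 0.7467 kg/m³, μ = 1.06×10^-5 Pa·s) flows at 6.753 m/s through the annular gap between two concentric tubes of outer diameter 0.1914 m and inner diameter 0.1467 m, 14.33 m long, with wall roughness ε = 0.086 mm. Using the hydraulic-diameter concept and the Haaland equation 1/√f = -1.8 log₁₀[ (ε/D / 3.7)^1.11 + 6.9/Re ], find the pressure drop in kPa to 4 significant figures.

ΔP ≈ 0.1586 kPa

Hydraulic diameter D_h = 4A/P = D_o - D_i = 0.1914 - 0.1467 = 0.0447 m.
Re = ρVD_h/μ = 0.7467·6.753·0.0447/1.06e-05 = 2.126e+04.
ε/D_h = 8.6e-05/0.0447 = 0.00192; Haaland gives 1/√f = -1.8 log₁₀[0.000226+0.000324] = 5.866, so f = 0.02906.
ΔP = f(L/D_h)(ρV²/2) = 0.02906·14.33/0.0447·17.03 = 158.6 Pa.
ΔP = 0.1586 kPa.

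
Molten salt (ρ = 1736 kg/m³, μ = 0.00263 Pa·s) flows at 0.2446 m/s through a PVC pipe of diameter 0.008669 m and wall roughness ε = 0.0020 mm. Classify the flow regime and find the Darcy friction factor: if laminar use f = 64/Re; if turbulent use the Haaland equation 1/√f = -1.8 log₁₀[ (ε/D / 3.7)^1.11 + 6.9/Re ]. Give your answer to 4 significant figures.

Re = ρVD/μ = 1736·0.2446·0.008669/0.00263 = 1400.
Re < 2300 → laminar, so f = 64/Re = 0.04573 (roughness is irrelevant in laminar flow).

f ≈ 0.04573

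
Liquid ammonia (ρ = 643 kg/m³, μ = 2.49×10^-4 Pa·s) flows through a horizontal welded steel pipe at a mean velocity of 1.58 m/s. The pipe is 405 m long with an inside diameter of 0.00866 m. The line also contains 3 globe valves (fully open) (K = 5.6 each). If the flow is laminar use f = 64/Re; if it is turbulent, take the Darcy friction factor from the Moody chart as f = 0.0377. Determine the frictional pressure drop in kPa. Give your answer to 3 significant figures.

Reynolds number Re = ρVD/μ = 643 · 1.58 · 0.00866 / 0.000249 = 3.533e+04.
Re > 4000 → turbulent; use the Moody-chart value f = 0.0377.
Total minor-loss coefficient ΣK = 3·5.6 = 16.8.
ΔP = [f·L/D + ΣK]·(ρV²/2) = [0.0377·405/0.00866 + 16.8]·(643·1.58²/2) = [1763 + 16.8]·802.6 = 1.429e+06 Pa.
ΔP = 1.429e+06 Pa = 1430 kPa.

ΔP ≈ 1430 kPa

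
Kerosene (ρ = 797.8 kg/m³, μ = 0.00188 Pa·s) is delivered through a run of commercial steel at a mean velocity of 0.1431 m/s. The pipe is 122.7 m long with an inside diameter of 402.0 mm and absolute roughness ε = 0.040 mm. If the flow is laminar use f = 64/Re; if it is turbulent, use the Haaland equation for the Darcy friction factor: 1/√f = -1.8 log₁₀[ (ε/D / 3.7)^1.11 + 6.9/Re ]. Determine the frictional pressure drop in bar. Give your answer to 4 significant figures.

ΔP ≈ 6.155×10^-4 bar

Reynolds number Re = ρVD/μ = 797.8 · 0.1431 · 0.402 / 0.00188 = 2.441e+04.
Re > 4000 → turbulent. Relative roughness ε/D = 4e-05/0.402 = 9.95e-05. Haaland: 1/√f = -1.8 log₁₀[(9.95e-05/3.7)^1.11 + 6.9/2.441e+04] = -1.8 log₁₀[8.45e-06 + 0.000283] = 6.365, so f = 0.02469.
Darcy-Weisbach: ΔP = f(L/D)(ρV²/2) = 0.02469·(122.7/0.402)·(797.8·0.1431²/2) = 0.02469·305.2·8.169 = 61.55 Pa.
ΔP = 61.55 Pa = 6.155×10^-4 bar.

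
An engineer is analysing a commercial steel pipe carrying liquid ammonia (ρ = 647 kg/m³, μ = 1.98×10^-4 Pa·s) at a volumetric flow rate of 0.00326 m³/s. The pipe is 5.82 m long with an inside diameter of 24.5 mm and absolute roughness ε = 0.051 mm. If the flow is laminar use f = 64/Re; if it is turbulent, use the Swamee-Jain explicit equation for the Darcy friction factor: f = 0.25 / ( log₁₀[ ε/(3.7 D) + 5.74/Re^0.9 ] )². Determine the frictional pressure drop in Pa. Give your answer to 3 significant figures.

Cross-sectional area A = πD²/4 = π(0.0245)²/4 = 0.0004714 m²; mean velocity V = Q/A = 0.00326/0.0004714 = 6.915 m/s.
Reynolds number Re = ρVD/μ = 647 · 6.915 · 0.0245 / 0.000198 = 5.536e+05.
Re > 4000 → turbulent. Relative roughness ε/D = 5.1e-05/0.0245 = 0.00208. Swamee-Jain: f = 0.25/(log₁₀[0.00208/3.7 + 5.74/5.536e+05^0.9])² = 0.25/(log₁₀[0.000563 + 3.89e-05])² = 0.25/(-3.221)² = 0.0241.
Darcy-Weisbach: ΔP = f(L/D)(ρV²/2) = 0.0241·(5.82/0.0245)·(647·6.915²/2) = 0.0241·237.6·1.547e+04 = 8.856e+04 Pa.

ΔP ≈ 88600 Pa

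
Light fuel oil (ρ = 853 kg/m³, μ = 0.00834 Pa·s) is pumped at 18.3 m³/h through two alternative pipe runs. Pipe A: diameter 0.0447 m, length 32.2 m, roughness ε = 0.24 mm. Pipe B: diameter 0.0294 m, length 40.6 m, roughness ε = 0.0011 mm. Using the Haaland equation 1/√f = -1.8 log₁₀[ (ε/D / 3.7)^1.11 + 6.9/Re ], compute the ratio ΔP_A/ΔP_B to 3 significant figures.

ΔP_A/ΔP_B ≈ 0.140

Pipe A: V = Q/A = 0.005083/0.001569 = 3.239 m/s; Re = 1.481e+04; ε/D = 0.00537; Haaland → f = 0.03593; ΔP_A = f(L/D)(ρV²/2) = 1.158e+05 Pa.
Pipe B: V = Q/A = 0.005083/0.0006789 = 7.488 m/s; Re = 2.252e+04; ε/D = 3.74e-05; Haaland → f = 0.02506; ΔP_B = f(L/D)(ρV²/2) = 8.275e+05 Pa.
ΔP_A/ΔP_B = 1.158e+05/8.275e+05 = 0.140.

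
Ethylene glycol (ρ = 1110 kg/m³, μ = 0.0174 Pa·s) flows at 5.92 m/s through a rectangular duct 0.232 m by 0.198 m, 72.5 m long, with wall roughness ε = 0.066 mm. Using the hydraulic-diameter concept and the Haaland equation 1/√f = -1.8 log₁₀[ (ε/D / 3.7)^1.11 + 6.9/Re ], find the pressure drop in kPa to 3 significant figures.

Hydraulic diameter D_h = 4A/P = 4·(0.232·0.198)/(2·(0.232+0.198)) = 0.1837/0.86 = 0.2137 m.
Re = ρVD_h/μ = 1110·5.92·0.2137/0.0174 = 8.069e+04.
ε/D_h = 6.6e-05/0.2137 = 0.000309; Haaland gives 1/√f = -1.8 log₁₀[2.97e-05+8.55e-05] = 7.089, so f = 0.0199.
ΔP = f(L/D_h)(ρV²/2) = 0.0199·72.5/0.2137·1.945e+04 = 1.313e+05 Pa.
ΔP = 131 kPa.

ΔP ≈ 131 kPa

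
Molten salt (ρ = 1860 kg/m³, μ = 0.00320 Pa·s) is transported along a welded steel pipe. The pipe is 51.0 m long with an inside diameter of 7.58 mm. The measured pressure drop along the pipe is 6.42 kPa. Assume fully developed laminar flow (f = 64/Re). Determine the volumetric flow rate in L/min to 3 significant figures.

Q ≈ 0.191 L/min

For laminar flow, f = 64/Re with Re = ρVD/μ, so Darcy-Weisbach reduces to ΔP = 32μLV/D². Solving for V: V = ΔP·D²/(32μL) = 6420·(0.00758)²/(32·0.0032·51) = 0.07063 m/s.
Check: Re = ρVD/μ = 1860·0.07063·0.00758/0.0032 = 311.2 < 2300, so the laminar assumption holds.
Q = V·A = 0.07063·(π/4·0.00758²) = 3.187e-06 m³/s = 0.191 L/min.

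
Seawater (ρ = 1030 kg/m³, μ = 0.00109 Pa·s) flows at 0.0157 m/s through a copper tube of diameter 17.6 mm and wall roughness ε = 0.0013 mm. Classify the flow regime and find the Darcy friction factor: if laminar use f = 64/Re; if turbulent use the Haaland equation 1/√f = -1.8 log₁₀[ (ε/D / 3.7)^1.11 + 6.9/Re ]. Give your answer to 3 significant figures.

Re = ρVD/μ = 1030·0.0157·0.0176/0.00109 = 261.1.
Re < 2300 → laminar, so f = 64/Re = 0.2451 (roughness is irrelevant in laminar flow).

f ≈ 0.245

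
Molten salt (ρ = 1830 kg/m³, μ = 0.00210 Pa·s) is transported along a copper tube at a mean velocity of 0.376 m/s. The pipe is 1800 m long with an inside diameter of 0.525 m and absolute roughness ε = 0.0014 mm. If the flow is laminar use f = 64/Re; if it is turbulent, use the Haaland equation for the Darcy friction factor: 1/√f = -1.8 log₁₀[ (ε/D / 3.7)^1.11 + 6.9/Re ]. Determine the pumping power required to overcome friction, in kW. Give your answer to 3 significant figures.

P ≈ 0.577 kW

Reynolds number Re = ρVD/μ = 1830 · 0.376 · 0.525 / 0.0021 = 1.72e+05.
Re > 4000 → turbulent. Relative roughness ε/D = 1.4e-06/0.525 = 2.67e-06. Haaland: 1/√f = -1.8 log₁₀[(2.67e-06/3.7)^1.11 + 6.9/1.72e+05] = -1.8 log₁₀[1.52e-07 + 4.01e-05] = 7.911, so f = 0.01598.
Darcy-Weisbach: ΔP = f(L/D)(ρV²/2) = 0.01598·(1800/0.525)·(1830·0.376²/2) = 0.01598·3429·129.4 = 7086 Pa.
Q = V·A = 0.376·0.2165 = 0.08139 m³/s.
Pumping power P = QΔP = 0.08139·7086 = 576.8 W = 0.577 kW.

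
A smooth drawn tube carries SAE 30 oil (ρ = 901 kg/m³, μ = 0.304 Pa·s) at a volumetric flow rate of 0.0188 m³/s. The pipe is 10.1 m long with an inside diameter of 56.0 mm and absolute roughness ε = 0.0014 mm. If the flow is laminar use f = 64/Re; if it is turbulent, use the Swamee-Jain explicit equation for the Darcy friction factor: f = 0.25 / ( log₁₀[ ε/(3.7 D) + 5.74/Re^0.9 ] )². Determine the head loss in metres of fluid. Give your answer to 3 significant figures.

h_f ≈ 27.1 m

Cross-sectional area A = πD²/4 = π(0.056)²/4 = 0.002463 m²; mean velocity V = Q/A = 0.0188/0.002463 = 7.633 m/s.
Reynolds number Re = ρVD/μ = 901 · 7.633 · 0.056 / 0.304 = 1267.
Re < 2300 → laminar flow, so f = 64/Re = 64/1267 = 0.05052 (the turbulent correlation is not needed).
Darcy-Weisbach: ΔP = f(L/D)(ρV²/2) = 0.05052·(10.1/0.056)·(901·7.633²/2) = 0.05052·180.4·2.625e+04 = 2.391e+05 Pa.
Head loss h_f = ΔP/(ρg) = 2.391e+05/(901·9.81) = 27.1 m.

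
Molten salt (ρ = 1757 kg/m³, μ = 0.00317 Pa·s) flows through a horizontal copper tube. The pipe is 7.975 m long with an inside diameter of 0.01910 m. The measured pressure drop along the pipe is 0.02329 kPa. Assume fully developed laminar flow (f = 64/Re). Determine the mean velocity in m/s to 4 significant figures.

V ≈ 0.01050 m/s

For laminar flow, f = 64/Re with Re = ρVD/μ, so Darcy-Weisbach reduces to ΔP = 32μLV/D². Solving for V: V = ΔP·D²/(32μL) = 23.29·(0.0191)²/(32·0.00317·7.975) = 0.0105 m/s.
Check: Re = ρVD/μ = 1757·0.0105·0.0191/0.00317 = 111.2 < 2300, so the laminar assumption holds.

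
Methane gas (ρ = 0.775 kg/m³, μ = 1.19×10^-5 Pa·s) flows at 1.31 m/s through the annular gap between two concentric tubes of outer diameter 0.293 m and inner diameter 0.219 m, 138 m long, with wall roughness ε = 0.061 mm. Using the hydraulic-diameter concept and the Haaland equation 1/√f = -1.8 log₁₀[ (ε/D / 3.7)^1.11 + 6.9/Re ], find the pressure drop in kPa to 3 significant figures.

Hydraulic diameter D_h = 4A/P = D_o - D_i = 0.293 - 0.219 = 0.074 m.
Re = ρVD_h/μ = 0.775·1.31·0.074/1.19e-05 = 6313.
ε/D_h = 6.1e-05/0.074 = 0.000824; Haaland gives 1/√f = -1.8 log₁₀[8.83e-05+0.00109] = 5.27, so f = 0.03601.
ΔP = f(L/D_h)(ρV²/2) = 0.03601·138/0.074·0.665 = 44.66 Pa.
ΔP = 0.0447 kPa.

ΔP ≈ 0.0447 kPa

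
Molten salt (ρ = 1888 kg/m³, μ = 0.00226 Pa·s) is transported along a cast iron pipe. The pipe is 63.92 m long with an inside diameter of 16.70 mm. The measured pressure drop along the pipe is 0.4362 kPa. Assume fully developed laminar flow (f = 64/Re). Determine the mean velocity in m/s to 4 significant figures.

V ≈ 0.02632 m/s

For laminar flow, f = 64/Re with Re = ρVD/μ, so Darcy-Weisbach reduces to ΔP = 32μLV/D². Solving for V: V = ΔP·D²/(32μL) = 436.2·(0.0167)²/(32·0.00226·63.92) = 0.02632 m/s.
Check: Re = ρVD/μ = 1888·0.02632·0.0167/0.00226 = 367.1 < 2300, so the laminar assumption holds.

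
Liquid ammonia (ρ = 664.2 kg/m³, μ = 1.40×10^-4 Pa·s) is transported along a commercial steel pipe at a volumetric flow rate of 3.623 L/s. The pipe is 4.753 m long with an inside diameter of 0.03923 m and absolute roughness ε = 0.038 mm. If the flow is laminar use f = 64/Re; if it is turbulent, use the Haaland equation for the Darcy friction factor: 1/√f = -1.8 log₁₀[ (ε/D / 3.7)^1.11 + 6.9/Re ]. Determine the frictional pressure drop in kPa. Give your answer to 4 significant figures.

Q = 3.623 L/s = 3.623/1000 = 0.003623 m³/s.
Cross-sectional area A = πD²/4 = π(0.03923)²/4 = 0.001209 m²; mean velocity V = Q/A = 0.003623/0.001209 = 2.997 m/s.
Reynolds number Re = ρVD/μ = 664.2 · 2.997 · 0.03923 / 0.00014 = 5.579e+05.
Re > 4000 → turbulent. Relative roughness ε/D = 3.8e-05/0.03923 = 0.000969. Haaland: 1/√f = -1.8 log₁₀[(0.000969/3.7)^1.11 + 6.9/5.579e+05] = -1.8 log₁₀[0.000106 + 1.24e-05] = 7.07, so f = 0.02.
Darcy-Weisbach: ΔP = f(L/D)(ρV²/2) = 0.02·(4.753/0.03923)·(664.2·2.997²/2) = 0.02·121.2·2984 = 7231 Pa.
ΔP = 7231 Pa = 7.231 kPa.

ΔP ≈ 7.231 kPa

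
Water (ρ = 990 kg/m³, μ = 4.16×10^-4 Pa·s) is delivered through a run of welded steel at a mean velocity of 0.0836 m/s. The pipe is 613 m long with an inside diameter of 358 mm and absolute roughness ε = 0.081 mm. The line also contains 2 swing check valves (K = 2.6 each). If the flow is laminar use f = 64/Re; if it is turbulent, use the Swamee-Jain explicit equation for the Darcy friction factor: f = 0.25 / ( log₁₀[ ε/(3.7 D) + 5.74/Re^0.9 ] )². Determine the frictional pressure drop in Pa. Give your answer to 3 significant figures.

ΔP ≈ 138 Pa

Reynolds number Re = ρVD/μ = 990 · 0.0836 · 0.358 / 0.000416 = 7.122e+04.
Re > 4000 → turbulent. Relative roughness ε/D = 8.1e-05/0.358 = 0.000226. Swamee-Jain: f = 0.25/(log₁₀[0.000226/3.7 + 5.74/7.122e+04^0.9])² = 0.25/(log₁₀[6.12e-05 + 0.000246])² = 0.25/(-3.512)² = 0.02027.
Total minor-loss coefficient ΣK = 2·2.6 = 5.2.
ΔP = [f·L/D + ΣK]·(ρV²/2) = [0.02027·613/0.358 + 5.2]·(990·0.0836²/2) = [34.7 + 5.2]·3.46 = 138 Pa.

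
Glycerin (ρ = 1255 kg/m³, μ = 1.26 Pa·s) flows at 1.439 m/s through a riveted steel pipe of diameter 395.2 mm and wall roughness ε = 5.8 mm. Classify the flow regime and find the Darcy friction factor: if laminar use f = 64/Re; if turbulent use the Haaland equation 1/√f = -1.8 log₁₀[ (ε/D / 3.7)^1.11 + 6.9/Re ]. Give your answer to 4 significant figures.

Re = ρVD/μ = 1255·1.439·0.3952/1.26 = 566.4.
Re < 2300 → laminar, so f = 64/Re = 0.113 (roughness is irrelevant in laminar flow).

f ≈ 0.1130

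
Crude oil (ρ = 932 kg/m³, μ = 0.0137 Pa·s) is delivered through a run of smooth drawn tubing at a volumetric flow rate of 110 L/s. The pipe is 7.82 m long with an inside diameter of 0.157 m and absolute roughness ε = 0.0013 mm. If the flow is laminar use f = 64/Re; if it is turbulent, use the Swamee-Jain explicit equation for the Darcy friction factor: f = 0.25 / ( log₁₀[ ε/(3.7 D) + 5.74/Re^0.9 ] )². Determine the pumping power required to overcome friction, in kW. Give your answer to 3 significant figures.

Q = 110 L/s = 110/1000 = 0.11 m³/s.
Cross-sectional area A = πD²/4 = π(0.157)²/4 = 0.01936 m²; mean velocity V = Q/A = 0.11/0.01936 = 5.682 m/s.
Reynolds number Re = ρVD/μ = 932 · 5.682 · 0.157 / 0.0137 = 6.069e+04.
Re > 4000 → turbulent. Relative roughness ε/D = 1.3e-06/0.157 = 8.28e-06. Swamee-Jain: f = 0.25/(log₁₀[8.28e-06/3.7 + 5.74/6.069e+04^0.9])² = 0.25/(log₁₀[2.24e-06 + 0.000285])² = 0.25/(-3.542)² = 0.01992.
Darcy-Weisbach: ΔP = f(L/D)(ρV²/2) = 0.01992·(7.82/0.157)·(932·5.682²/2) = 0.01992·49.81·1.505e+04 = 1.493e+04 Pa.
Pumping power P = QΔP = 0.11·1.493e+04 = 1642 W = 1.64 kW.

P ≈ 1.64 kW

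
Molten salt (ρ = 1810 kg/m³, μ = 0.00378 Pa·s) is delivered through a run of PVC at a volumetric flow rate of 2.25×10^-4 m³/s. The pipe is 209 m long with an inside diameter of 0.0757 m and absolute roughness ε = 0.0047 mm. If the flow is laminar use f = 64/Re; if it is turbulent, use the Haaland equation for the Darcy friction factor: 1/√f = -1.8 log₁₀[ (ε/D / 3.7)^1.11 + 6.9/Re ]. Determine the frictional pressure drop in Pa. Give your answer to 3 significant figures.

ΔP ≈ 221 Pa

Cross-sectional area A = πD²/4 = π(0.0757)²/4 = 0.004501 m²; mean velocity V = Q/A = 0.000225/0.004501 = 0.04999 m/s.
Reynolds number Re = ρVD/μ = 1810 · 0.04999 · 0.0757 / 0.00378 = 1812.
Re < 2300 → laminar flow, so f = 64/Re = 64/1812 = 0.03532 (the turbulent correlation is not needed).
Darcy-Weisbach: ΔP = f(L/D)(ρV²/2) = 0.03532·(209/0.0757)·(1810·0.04999²/2) = 0.03532·2761·2.262 = 220.5 Pa.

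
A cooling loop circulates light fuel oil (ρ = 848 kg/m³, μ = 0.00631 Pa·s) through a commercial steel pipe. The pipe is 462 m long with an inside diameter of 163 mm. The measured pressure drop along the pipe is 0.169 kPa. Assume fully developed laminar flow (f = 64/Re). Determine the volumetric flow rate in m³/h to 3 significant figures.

For laminar flow, f = 64/Re with Re = ρVD/μ, so Darcy-Weisbach reduces to ΔP = 32μLV/D². Solving for V: V = ΔP·D²/(32μL) = 169·(0.163)²/(32·0.00631·462) = 0.04813 m/s.
Check: Re = ρVD/μ = 848·0.04813·0.163/0.00631 = 1054 < 2300, so the laminar assumption holds.
Q = V·A = 0.04813·(π/4·0.163²) = 0.001004 m³/s = 3.62 m³/h.

Q ≈ 3.62 m³/h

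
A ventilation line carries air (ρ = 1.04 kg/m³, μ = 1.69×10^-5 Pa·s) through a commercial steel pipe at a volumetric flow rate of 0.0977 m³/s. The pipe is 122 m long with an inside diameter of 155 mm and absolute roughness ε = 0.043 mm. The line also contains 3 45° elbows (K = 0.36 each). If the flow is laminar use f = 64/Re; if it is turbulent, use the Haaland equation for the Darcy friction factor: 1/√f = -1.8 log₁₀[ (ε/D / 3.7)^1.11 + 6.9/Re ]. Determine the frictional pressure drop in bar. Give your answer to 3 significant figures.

Cross-sectional area A = πD²/4 = π(0.155)²/4 = 0.01887 m²; mean velocity V = Q/A = 0.0977/0.01887 = 5.178 m/s.
Reynolds number Re = ρVD/μ = 1.04 · 5.178 · 0.155 / 1.69e-05 = 4.939e+04.
Re > 4000 → turbulent. Relative roughness ε/D = 4.3e-05/0.155 = 0.000277. Haaland: 1/√f = -1.8 log₁₀[(0.000277/3.7)^1.11 + 6.9/4.939e+04] = -1.8 log₁₀[2.64e-05 + 0.00014] = 6.803, so f = 0.0216.
Total minor-loss coefficient ΣK = 3·0.36 = 1.08.
ΔP = [f·L/D + ΣK]·(ρV²/2) = [0.0216·122/0.155 + 1.08]·(1.04·5.178²/2) = [17 + 1.08]·13.94 = 252.1 Pa.
ΔP = 252.1 Pa = 0.00252 bar.

ΔP ≈ 0.00252 bar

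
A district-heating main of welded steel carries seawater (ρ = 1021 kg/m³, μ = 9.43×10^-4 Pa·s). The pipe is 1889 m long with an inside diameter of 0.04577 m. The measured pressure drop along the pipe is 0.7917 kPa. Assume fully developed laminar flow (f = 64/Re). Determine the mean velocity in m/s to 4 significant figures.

For laminar flow, f = 64/Re with Re = ρVD/μ, so Darcy-Weisbach reduces to ΔP = 32μLV/D². Solving for V: V = ΔP·D²/(32μL) = 791.7·(0.04577)²/(32·0.000943·1889) = 0.0291 m/s.
Check: Re = ρVD/μ = 1021·0.0291·0.04577/0.000943 = 1442 < 2300, so the laminar assumption holds.

V ≈ 0.02910 m/s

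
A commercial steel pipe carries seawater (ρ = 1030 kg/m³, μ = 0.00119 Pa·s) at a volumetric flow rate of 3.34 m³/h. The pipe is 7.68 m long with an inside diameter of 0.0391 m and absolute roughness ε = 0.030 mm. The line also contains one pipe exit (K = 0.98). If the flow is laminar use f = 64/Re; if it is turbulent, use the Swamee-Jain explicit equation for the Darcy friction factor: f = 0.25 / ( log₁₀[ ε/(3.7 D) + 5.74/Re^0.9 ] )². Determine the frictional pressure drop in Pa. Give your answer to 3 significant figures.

Q = 3.34 m³/h = 3.34/3600 = 0.0009278 m³/s.
Cross-sectional area A = πD²/4 = π(0.0391)²/4 = 0.001201 m²; mean velocity V = Q/A = 0.0009278/0.001201 = 0.7727 m/s.
Reynolds number Re = ρVD/μ = 1030 · 0.7727 · 0.0391 / 0.00119 = 2.615e+04.
Re > 4000 → turbulent. Relative roughness ε/D = 3e-05/0.0391 = 0.000767. Swamee-Jain: f = 0.25/(log₁₀[0.000767/3.7 + 5.74/2.615e+04^0.9])² = 0.25/(log₁₀[0.000207 + 0.000607])² = 0.25/(-3.089)² = 0.0262.
Total minor-loss coefficient ΣK = 1·0.98 = 0.98.
ΔP = [f·L/D + ΣK]·(ρV²/2) = [0.0262·7.68/0.0391 + 0.98]·(1030·0.7727²/2) = [5.146 + 0.98]·307.5 = 1883 Pa.

ΔP ≈ 1880 Pa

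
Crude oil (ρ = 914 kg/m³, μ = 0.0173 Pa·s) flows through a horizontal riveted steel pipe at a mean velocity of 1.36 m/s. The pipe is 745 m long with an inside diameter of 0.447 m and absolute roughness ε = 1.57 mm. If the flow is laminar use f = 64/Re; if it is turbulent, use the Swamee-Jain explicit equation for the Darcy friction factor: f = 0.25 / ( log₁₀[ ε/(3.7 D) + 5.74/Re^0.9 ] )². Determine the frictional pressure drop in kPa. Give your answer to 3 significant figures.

ΔP ≈ 43.7 kPa

Reynolds number Re = ρVD/μ = 914 · 1.36 · 0.447 / 0.0173 = 3.212e+04.
Re > 4000 → turbulent. Relative roughness ε/D = 0.00157/0.447 = 0.00351. Swamee-Jain: f = 0.25/(log₁₀[0.00351/3.7 + 5.74/3.212e+04^0.9])² = 0.25/(log₁₀[0.000949 + 0.000504])² = 0.25/(-2.838)² = 0.03105.
Darcy-Weisbach: ΔP = f(L/D)(ρV²/2) = 0.03105·(745/0.447)·(914·1.36²/2) = 0.03105·1667·845.3 = 4.374e+04 Pa.
ΔP = 4.374e+04 Pa = 43.7 kPa.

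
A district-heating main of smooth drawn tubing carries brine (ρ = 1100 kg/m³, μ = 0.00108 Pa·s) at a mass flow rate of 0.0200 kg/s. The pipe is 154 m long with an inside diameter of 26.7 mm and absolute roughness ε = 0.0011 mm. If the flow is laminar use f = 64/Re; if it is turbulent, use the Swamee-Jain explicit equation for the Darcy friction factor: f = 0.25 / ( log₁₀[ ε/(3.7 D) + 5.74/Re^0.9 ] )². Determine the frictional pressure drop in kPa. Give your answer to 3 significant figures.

A = πD²/4 = π(0.0267)²/4 = 0.0005599 m²; mean velocity V = ṁ/(ρA) = 0.02/(1100 · 0.0005599) = 0.03247 m/s.
Reynolds number Re = ρVD/μ = 1100 · 0.03247 · 0.0267 / 0.00108 = 883.1.
Re < 2300 → laminar flow, so f = 64/Re = 64/883.1 = 0.07247 (the turbulent correlation is not needed).
Darcy-Weisbach: ΔP = f(L/D)(ρV²/2) = 0.07247·(154/0.0267)·(1100·0.03247²/2) = 0.07247·5768·0.58 = 242.4 Pa.
ΔP = 242.4 Pa = 0.242 kPa.

ΔP ≈ 0.242 kPa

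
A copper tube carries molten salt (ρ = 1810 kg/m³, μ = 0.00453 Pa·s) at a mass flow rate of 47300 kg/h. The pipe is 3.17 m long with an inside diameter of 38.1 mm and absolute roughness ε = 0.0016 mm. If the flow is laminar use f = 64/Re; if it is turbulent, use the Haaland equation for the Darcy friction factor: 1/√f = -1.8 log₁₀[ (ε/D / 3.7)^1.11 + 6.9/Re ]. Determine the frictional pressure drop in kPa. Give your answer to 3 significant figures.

ΔP ≈ 55.3 kPa

ṁ = 47300 kg/h = 47300/3600 = 13.14 kg/s.
A = πD²/4 = π(0.0381)²/4 = 0.00114 m²; mean velocity V = ṁ/(ρA) = 13.14/(1810 · 0.00114) = 6.367 m/s.
Reynolds number Re = ρVD/μ = 1810 · 6.367 · 0.0381 / 0.00453 = 9.693e+04.
Re > 4000 → turbulent. Relative roughness ε/D = 1.6e-06/0.0381 = 4.2e-05. Haaland: 1/√f = -1.8 log₁₀[(4.2e-05/3.7)^1.11 + 6.9/9.693e+04] = -1.8 log₁₀[3.24e-06 + 7.12e-05] = 7.431, so f = 0.01811.
Darcy-Weisbach: ΔP = f(L/D)(ρV²/2) = 0.01811·(3.17/0.0381)·(1810·6.367²/2) = 0.01811·83.2·3.669e+04 = 5.528e+04 Pa.
ΔP = 5.528e+04 Pa = 55.3 kPa.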